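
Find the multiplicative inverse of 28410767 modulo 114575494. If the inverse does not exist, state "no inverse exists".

no inverse exists

Compute gcd(28410767, 114575494):
114575494 = 4×28410767 + 932426
28410767 = 30×932426 + 437987
932426 = 2×437987 + 56452
437987 = 7×56452 + 42823
56452 = 1×42823 + 13629
42823 = 3×13629 + 1936
13629 = 7×1936 + 77
1936 = 25×77 + 11
77 = 7×11 + 0
The gcd is 11, not 1, hence no inverse exists.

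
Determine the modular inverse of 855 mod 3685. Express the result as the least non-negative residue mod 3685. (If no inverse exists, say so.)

no inverse exists

Euclidean algorithm on 3685, 855:
3685 = 4*855 + 265
855 = 3*265 + 60
265 = 4*60 + 25
60 = 2*25 + 10
25 = 2*10 + 5
10 = 2*5 + 0
Since gcd = 5 > 1, 855 is not a unit mod 3685.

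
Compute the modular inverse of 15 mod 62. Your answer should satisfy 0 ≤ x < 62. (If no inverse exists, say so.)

Apply the Euclidean algorithm to 62 and 15:
62 = 4×15 + 2
15 = 7×2 + 1
2 = 2×1 + 0
The gcd is 1. Working backward:
1 = 15 − 7·2
1 = −7·62 + 29·15
So 15·29 ≡ 1 (mod 62).

29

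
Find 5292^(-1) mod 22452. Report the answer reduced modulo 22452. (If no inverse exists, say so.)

no inverse exists

Euclidean algorithm on 22452, 5292:
22452 = 4×5292 + 1284
5292 = 4×1284 + 156
1284 = 8×156 + 36
156 = 4×36 + 12
36 = 3×12 + 0
Since gcd = 12 > 1, 5292 is not a unit mod 22452.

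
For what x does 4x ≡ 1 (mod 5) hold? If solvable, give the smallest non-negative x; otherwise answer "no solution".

4

First find gcd(4, 5):
5 = 1·4 + 1
4 = 4·1 + 0
gcd = 1, so a unique solution mod 5 exists.
Back-substitute for the Bézout coefficients:
1 = 5 − 4
So 4·(-1) ≡ 1 (mod 5), giving 4⁻¹ ≡ 4.
x ≡ 4⁻¹·1 ≡ 4·1 ≡ 4 (mod 5).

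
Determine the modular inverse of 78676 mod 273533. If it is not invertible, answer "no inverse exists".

Euclidean algorithm on 273533, 78676:
273533 = 3·78676 + 37505
78676 = 2·37505 + 3666
37505 = 10·3666 + 845
3666 = 4·845 + 286
845 = 2·286 + 273
286 = 1·273 + 13
273 = 21·13 + 0
gcd(78676, 273533) = 13 ≠ 1, so 78676 has no multiplicative inverse modulo 273533.

no inverse exists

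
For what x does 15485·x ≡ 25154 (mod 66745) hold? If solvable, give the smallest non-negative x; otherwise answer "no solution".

gcd(15485, 66745):
66745 = 4×15485 + 4805
15485 = 3×4805 + 1070
4805 = 4×1070 + 525
1070 = 2×525 + 20
525 = 26×20 + 5
20 = 4×5 + 0
gcd = 5, but 5 ∤ 25154, so the congruence has no solution.

no solution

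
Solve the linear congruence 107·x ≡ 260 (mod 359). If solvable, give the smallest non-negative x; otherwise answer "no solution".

244

First find gcd(107, 359):
359 = 3·107 + 38
107 = 2·38 + 31
38 = 1·31 + 7
31 = 4·7 + 3
7 = 2·3 + 1
3 = 3·1 + 0
gcd = 1, so a unique solution mod 359 exists.
Back-substitute for the Bézout coefficients:
1 = 7 − 2·3
1 = −2·31 + 9·7
1 = 9·38 − 11·31
1 = −11·107 + 31·38
1 = 31·359 − 104·107
So 107·(-104) ≡ 1 (mod 359), giving 107⁻¹ ≡ 255.
x ≡ 107⁻¹·260 ≡ 255·260 ≡ 244 (mod 359).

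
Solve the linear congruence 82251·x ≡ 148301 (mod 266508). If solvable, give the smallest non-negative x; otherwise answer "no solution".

no solution

gcd(82251, 266508):
266508 = 3*82251 + 19755
82251 = 4*19755 + 3231
19755 = 6*3231 + 369
3231 = 8*369 + 279
369 = 1*279 + 90
279 = 3*90 + 9
90 = 10*9 + 0
gcd = 9, but 9 ∤ 148301, so the congruence has no solution.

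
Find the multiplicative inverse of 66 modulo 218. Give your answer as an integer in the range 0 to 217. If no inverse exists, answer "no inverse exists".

Compute gcd(66, 218):
218 = 3*66 + 20
66 = 3*20 + 6
20 = 3*6 + 2
6 = 3*2 + 0
Since gcd = 2 > 1, 66 is not a unit mod 218.

no inverse exists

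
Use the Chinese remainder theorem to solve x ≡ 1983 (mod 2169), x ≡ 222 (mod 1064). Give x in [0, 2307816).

Write x = 1983 + 2169·k. Then 2169·k ≡ 222 − 1983 ≡ 367 (mod 1064).
Need 2169⁻¹ mod 1064. Extended Euclid on (1064, 41):
1064 = 25·41 + 39
41 = 1·39 + 2
39 = 19·2 + 1
2 = 2·1 + 0
Back-substitute:
1 = 39 − 19·2
1 = −19·41 + 20·39
1 = 20·1064 − 519·41
2169⁻¹ ≡ 545 (mod 1064), so k ≡ 545·367 ≡ 1047 (mod 1064).
x = 1983 + 2169·1047 = 2272926.

2272926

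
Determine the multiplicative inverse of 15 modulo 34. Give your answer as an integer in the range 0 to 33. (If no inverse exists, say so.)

Extended Euclidean algorithm:
34 = 2*15 + 4
15 = 3*4 + 3
4 = 1*3 + 1
3 = 3*1 + 0
gcd = 1, so the inverse exists. Back-substitute:
1 = 4 − 3
1 = −15 + 4·4
1 = 4·34 − 9·15
Thus 15·(-9) ≡ 1 (mod 34); reducing, -9 mod 34 = 25.

25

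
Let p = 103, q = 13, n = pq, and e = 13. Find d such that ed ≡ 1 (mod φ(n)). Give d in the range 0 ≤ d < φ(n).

565

φ(n) = (p−1)(q−1) = 102·12 = 1224.
Need d with 13·d ≡ 1 (mod 1224). Apply the extended Euclidean algorithm:
1224 = 94*13 + 2
13 = 6*2 + 1
2 = 2*1 + 0
Back-substitute:
1 = 13 − 6·2
1 = −6·1224 + 565·13
So 13·565 ≡ 1 (mod 1224), hence d = 565.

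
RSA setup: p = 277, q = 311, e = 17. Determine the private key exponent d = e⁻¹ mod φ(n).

5033

φ(n) = (p−1)(q−1) = 276·310 = 85560.
Need d with 17·d ≡ 1 (mod 85560). Apply the extended Euclidean algorithm:
85560 = 5032×17 + 16
17 = 1×16 + 1
16 = 16×1 + 0
Back-substitute:
1 = 17 − 16
1 = −85560 + 5033·17
So 17·5033 ≡ 1 (mod 85560), hence d = 5033.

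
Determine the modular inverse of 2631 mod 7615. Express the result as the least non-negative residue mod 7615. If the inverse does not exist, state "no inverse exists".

4191

Apply the Euclidean algorithm to 7615 and 2631:
7615 = 2·2631 + 2353
2631 = 1·2353 + 278
2353 = 8·278 + 129
278 = 2·129 + 20
129 = 6·20 + 9
20 = 2·9 + 2
9 = 4·2 + 1
2 = 2·1 + 0
gcd = 1, so the inverse exists. Back-substitute:
1 = 9 − 4·2
1 = −4·20 + 9·9
1 = 9·129 − 58·20
1 = −58·278 + 125·129
1 = 125·2353 − 1058·278
1 = −1058·2631 + 1183·2353
1 = 1183·7615 − 3424·2631
Hence 2631⁻¹ ≡ -3424 ≡ 4191 (mod 7615).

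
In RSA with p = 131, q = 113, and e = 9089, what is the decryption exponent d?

φ(n) = (p−1)(q−1) = 130·112 = 14560.
Need d with 9089·d ≡ 1 (mod 14560). Apply the extended Euclidean algorithm:
14560 = 1*9089 + 5471
9089 = 1*5471 + 3618
5471 = 1*3618 + 1853
3618 = 1*1853 + 1765
1853 = 1*1765 + 88
1765 = 20*88 + 5
88 = 17*5 + 3
5 = 1*3 + 2
3 = 1*2 + 1
2 = 2*1 + 0
Back-substitute:
1 = 3 − 2
1 = −5 + 2·3
1 = 2·88 − 35·5
1 = −35·1765 + 702·88
1 = 702·1853 − 737·1765
1 = −737·3618 + 1439·1853
1 = 1439·5471 − 2176·3618
1 = −2176·9089 + 3615·5471
1 = 3615·14560 − 5791·9089
So 9089·(-5791) ≡ 1 (mod 14560), hence d ≡ -5791 ≡ 8769 (mod 14560).

8769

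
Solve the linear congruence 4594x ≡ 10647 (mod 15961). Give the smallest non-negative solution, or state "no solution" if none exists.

3765

First find gcd(4594, 15961):
15961 = 3×4594 + 2179
4594 = 2×2179 + 236
2179 = 9×236 + 55
236 = 4×55 + 16
55 = 3×16 + 7
16 = 2×7 + 2
7 = 3×2 + 1
2 = 2×1 + 0
gcd = 1, so a unique solution mod 15961 exists.
Back-substitute for the Bézout coefficients:
1 = 7 − 3·2
1 = −3·16 + 7·7
1 = 7·55 − 24·16
1 = −24·236 + 103·55
1 = 103·2179 − 951·236
1 = −951·4594 + 2005·2179
1 = 2005·15961 − 6966·4594
So 4594·(-6966) ≡ 1 (mod 15961), giving 4594⁻¹ ≡ 8995.
x ≡ 4594⁻¹·10647 ≡ 8995·10647 ≡ 3765 (mod 15961).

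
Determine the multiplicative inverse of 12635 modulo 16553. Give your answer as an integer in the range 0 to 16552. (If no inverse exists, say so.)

6764

Run Euclid on (16553, 12635):
16553 = 1*12635 + 3918
12635 = 3*3918 + 881
3918 = 4*881 + 394
881 = 2*394 + 93
394 = 4*93 + 22
93 = 4*22 + 5
22 = 4*5 + 2
5 = 2*2 + 1
2 = 2*1 + 0
Since gcd(12635, 16553) = 1, back-substitute to write 1 as a combination:
1 = 5 − 2·2
1 = −2·22 + 9·5
1 = 9·93 − 38·22
1 = −38·394 + 161·93
1 = 161·881 − 360·394
1 = −360·3918 + 1601·881
1 = 1601·12635 − 5163·3918
1 = −5163·16553 + 6764·12635
So 12635·6764 ≡ 1 (mod 16553).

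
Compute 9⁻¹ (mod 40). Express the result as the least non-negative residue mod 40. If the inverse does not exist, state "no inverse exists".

gcd(40, 9) by repeated division:
40 = 4·9 + 4
9 = 2·4 + 1
4 = 4·1 + 0
gcd = 1, so the inverse exists. Back-substitute:
1 = 9 − 2·4
1 = −2·40 + 9·9
So 9·9 ≡ 1 (mod 40).

9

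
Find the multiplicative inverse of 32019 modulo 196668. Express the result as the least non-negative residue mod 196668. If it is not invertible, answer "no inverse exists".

Euclidean algorithm on 196668, 32019:
196668 = 6·32019 + 4554
32019 = 7·4554 + 141
4554 = 32·141 + 42
141 = 3·42 + 15
42 = 2·15 + 12
15 = 1·12 + 3
12 = 4·3 + 0
gcd(32019, 196668) = 3 ≠ 1, so 32019 has no multiplicative inverse modulo 196668.

no inverse exists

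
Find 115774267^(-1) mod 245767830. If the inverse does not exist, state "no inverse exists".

no inverse exists

Compute gcd(115774267, 245767830):
245767830 = 2·115774267 + 14219296
115774267 = 8·14219296 + 2019899
14219296 = 7·2019899 + 80003
2019899 = 25·80003 + 19824
80003 = 4·19824 + 707
19824 = 28·707 + 28
707 = 25·28 + 7
28 = 4·7 + 0
Since gcd = 7 > 1, 115774267 is not a unit mod 245767830.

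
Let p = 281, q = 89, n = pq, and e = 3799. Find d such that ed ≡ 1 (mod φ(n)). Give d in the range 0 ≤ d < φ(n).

23719

φ(n) = (p−1)(q−1) = 280·88 = 24640.
Need d with 3799·d ≡ 1 (mod 24640). Apply the extended Euclidean algorithm:
24640 = 6·3799 + 1846
3799 = 2·1846 + 107
1846 = 17·107 + 27
107 = 3·27 + 26
27 = 1·26 + 1
26 = 26·1 + 0
Back-substitute:
1 = 27 − 26
1 = −107 + 4·27
1 = 4·1846 − 69·107
1 = −69·3799 + 142·1846
1 = 142·24640 − 921·3799
So 3799·(-921) ≡ 1 (mod 24640), hence d ≡ -921 ≡ 23719 (mod 24640).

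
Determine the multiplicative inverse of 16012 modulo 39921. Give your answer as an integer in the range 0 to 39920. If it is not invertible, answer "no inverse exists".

Apply the Euclidean algorithm to 39921 and 16012:
39921 = 2·16012 + 7897
16012 = 2·7897 + 218
7897 = 36·218 + 49
218 = 4·49 + 22
49 = 2·22 + 5
22 = 4·5 + 2
5 = 2·2 + 1
2 = 2·1 + 0
The gcd is 1. Working backward:
1 = 5 − 2·2
1 = −2·22 + 9·5
1 = 9·49 − 20·22
1 = −20·218 + 89·49
1 = 89·7897 − 3224·218
1 = −3224·16012 + 6537·7897
1 = 6537·39921 − 16298·16012
Thus 16012·(-16298) ≡ 1 (mod 39921); reducing, -16298 mod 39921 = 23623.

23623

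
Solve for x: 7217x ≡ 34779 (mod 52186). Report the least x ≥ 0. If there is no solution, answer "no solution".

21799

First find gcd(7217, 52186):
52186 = 7·7217 + 1667
7217 = 4·1667 + 549
1667 = 3·549 + 20
549 = 27·20 + 9
20 = 2·9 + 2
9 = 4·2 + 1
2 = 2·1 + 0
gcd = 1, so a unique solution mod 52186 exists.
Back-substitute for the Bézout coefficients:
1 = 9 − 4·2
1 = −4·20 + 9·9
1 = 9·549 − 247·20
1 = −247·1667 + 750·549
1 = 750·7217 − 3247·1667
1 = −3247·52186 + 23479·7217
So 7217·(23479) ≡ 1 (mod 52186), giving 7217⁻¹ ≡ 23479.
x ≡ 7217⁻¹·34779 ≡ 23479·34779 ≡ 21799 (mod 52186).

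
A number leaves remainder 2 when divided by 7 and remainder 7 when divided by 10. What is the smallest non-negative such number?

Write x = 2 + 7·k. Then 7·k ≡ 7 − 2 ≡ 5 (mod 10).
Need 7⁻¹ mod 10. Extended Euclid on (10, 7):
10 = 1*7 + 3
7 = 2*3 + 1
3 = 3*1 + 0
Back-substitute:
1 = 7 − 2·3
1 = −2·10 + 3·7
7⁻¹ ≡ 3 (mod 10), so k ≡ 3·5 ≡ 5 (mod 10).
x = 2 + 7·5 = 37.

37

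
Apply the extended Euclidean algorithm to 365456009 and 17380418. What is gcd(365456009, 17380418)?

1

Repeated division:
365456009 = 21·17380418 + 467231
17380418 = 37·467231 + 92871
467231 = 5·92871 + 2876
92871 = 32·2876 + 839
2876 = 3·839 + 359
839 = 2·359 + 121
359 = 2·121 + 117
121 = 1·117 + 4
117 = 29·4 + 1
4 = 4·1 + 0
gcd(365456009, 17380418) = 1.
Working backward:
1 = 117 − 29·4
1 = −29·121 + 30·117
1 = 30·359 − 89·121
1 = −89·839 + 208·359
1 = 208·2876 − 713·839
1 = −713·92871 + 23024·2876
1 = 23024·467231 − 115833·92871
1 = −115833·17380418 + 4308845·467231
1 = 4308845·365456009 − 90601578·17380418
So 1 = (4308845)·365456009 + (-90601578)·17380418.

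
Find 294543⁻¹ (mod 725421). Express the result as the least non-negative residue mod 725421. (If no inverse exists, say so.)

Compute gcd(294543, 725421):
725421 = 2·294543 + 136335
294543 = 2·136335 + 21873
136335 = 6·21873 + 5097
21873 = 4·5097 + 1485
5097 = 3·1485 + 642
1485 = 2·642 + 201
642 = 3·201 + 39
201 = 5·39 + 6
39 = 6·6 + 3
6 = 2·3 + 0
Since gcd = 3 > 1, 294543 is not a unit mod 725421.

no inverse exists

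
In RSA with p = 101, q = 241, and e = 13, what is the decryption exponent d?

φ(n) = (p−1)(q−1) = 100·240 = 24000.
Need d with 13·d ≡ 1 (mod 24000). Apply the extended Euclidean algorithm:
24000 = 1846*13 + 2
13 = 6*2 + 1
2 = 2*1 + 0
Back-substitute:
1 = 13 − 6·2
1 = −6·24000 + 11077·13
So 13·11077 ≡ 1 (mod 24000), hence d = 11077.

11077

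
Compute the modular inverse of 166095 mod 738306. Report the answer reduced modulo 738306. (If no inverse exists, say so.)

no inverse exists

Euclidean algorithm on 738306, 166095:
738306 = 4·166095 + 73926
166095 = 2·73926 + 18243
73926 = 4·18243 + 954
18243 = 19·954 + 117
954 = 8·117 + 18
117 = 6·18 + 9
18 = 2·9 + 0
gcd(166095, 738306) = 9 ≠ 1, so 166095 has no multiplicative inverse modulo 738306.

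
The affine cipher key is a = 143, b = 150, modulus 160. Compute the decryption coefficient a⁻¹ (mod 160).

47

Run Euclid on (160, 143):
160 = 1*143 + 17
143 = 8*17 + 7
17 = 2*7 + 3
7 = 2*3 + 1
3 = 3*1 + 0
The gcd is 1. Working backward:
1 = 7 − 2·3
1 = −2·17 + 5·7
1 = 5·143 − 42·17
1 = −42·160 + 47·143
So 143·47 ≡ 1 (mod 160).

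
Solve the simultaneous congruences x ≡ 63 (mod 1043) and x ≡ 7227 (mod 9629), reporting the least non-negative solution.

Write x = 63 + 1043·k. Then 1043·k ≡ 7227 − 63 ≡ 7164 (mod 9629).
Need 1043⁻¹ mod 9629. Extended Euclid on (9629, 1043):
9629 = 9*1043 + 242
1043 = 4*242 + 75
242 = 3*75 + 17
75 = 4*17 + 7
17 = 2*7 + 3
7 = 2*3 + 1
3 = 3*1 + 0
Back-substitute:
1 = 7 − 2·3
1 = −2·17 + 5·7
1 = 5·75 − 22·17
1 = −22·242 + 71·75
1 = 71·1043 − 306·242
1 = −306·9629 + 2825·1043
1043⁻¹ ≡ 2825 (mod 9629), so k ≡ 2825·7164 ≡ 7771 (mod 9629).
x = 63 + 1043·7771 = 8105216.

8105216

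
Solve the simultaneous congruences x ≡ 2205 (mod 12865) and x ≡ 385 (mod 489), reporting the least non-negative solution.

555400

Write x = 2205 + 12865·k. Then 12865·k ≡ 385 − 2205 ≡ 136 (mod 489).
Need 12865⁻¹ mod 489. Extended Euclid on (489, 151):
489 = 3×151 + 36
151 = 4×36 + 7
36 = 5×7 + 1
7 = 7×1 + 0
Back-substitute:
1 = 36 − 5·7
1 = −5·151 + 21·36
1 = 21·489 − 68·151
12865⁻¹ ≡ 421 (mod 489), so k ≡ 421·136 ≡ 43 (mod 489).
x = 2205 + 12865·43 = 555400.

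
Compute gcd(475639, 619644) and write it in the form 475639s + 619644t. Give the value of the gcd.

1

Repeated division:
619644 = 1*475639 + 144005
475639 = 3*144005 + 43624
144005 = 3*43624 + 13133
43624 = 3*13133 + 4225
13133 = 3*4225 + 458
4225 = 9*458 + 103
458 = 4*103 + 46
103 = 2*46 + 11
46 = 4*11 + 2
11 = 5*2 + 1
2 = 2*1 + 0
gcd(475639, 619644) = 1.
Working backward:
1 = 11 − 5·2
1 = −5·46 + 21·11
1 = 21·103 − 47·46
1 = −47·458 + 209·103
1 = 209·4225 − 1928·458
1 = −1928·13133 + 5993·4225
1 = 5993·43624 − 19907·13133
1 = −19907·144005 + 65714·43624
1 = 65714·475639 − 217049·144005
1 = −217049·619644 + 282763·475639
So 1 = (-217049)·619644 + (282763)·475639.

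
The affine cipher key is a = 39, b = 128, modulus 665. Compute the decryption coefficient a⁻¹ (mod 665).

Extended Euclidean algorithm:
665 = 17*39 + 2
39 = 19*2 + 1
2 = 2*1 + 0
The gcd is 1. Working backward:
1 = 39 − 19·2
1 = −19·665 + 324·39
So 39·324 ≡ 1 (mod 665).

324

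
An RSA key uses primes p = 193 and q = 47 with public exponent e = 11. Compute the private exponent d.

φ(n) = (p−1)(q−1) = 192·46 = 8832.
Need d with 11·d ≡ 1 (mod 8832). Apply the extended Euclidean algorithm:
8832 = 802×11 + 10
11 = 1×10 + 1
10 = 10×1 + 0
Back-substitute:
1 = 11 − 10
1 = −8832 + 803·11
So 11·803 ≡ 1 (mod 8832), hence d = 803.

803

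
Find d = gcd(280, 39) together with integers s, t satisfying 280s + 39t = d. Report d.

1

Euclidean algorithm:
280 = 7*39 + 7
39 = 5*7 + 4
7 = 1*4 + 3
4 = 1*3 + 1
3 = 3*1 + 0
gcd(280, 39) = 1.
Back-substituting:
1 = 4 − 3
1 = −7 + 2·4
1 = 2·39 − 11·7
1 = −11·280 + 79·39
So 1 = (-11)·280 + (79)·39.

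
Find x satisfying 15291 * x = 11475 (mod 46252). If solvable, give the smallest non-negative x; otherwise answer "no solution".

25781

First find gcd(15291, 46252):
46252 = 3·15291 + 379
15291 = 40·379 + 131
379 = 2·131 + 117
131 = 1·117 + 14
117 = 8·14 + 5
14 = 2·5 + 4
5 = 1·4 + 1
4 = 4·1 + 0
gcd = 1, so a unique solution mod 46252 exists.
Back-substitute for the Bézout coefficients:
1 = 5 − 4
1 = −14 + 3·5
1 = 3·117 − 25·14
1 = −25·131 + 28·117
1 = 28·379 − 81·131
1 = −81·15291 + 3268·379
1 = 3268·46252 − 9885·15291
So 15291·(-9885) ≡ 1 (mod 46252), giving 15291⁻¹ ≡ 36367.
x ≡ 15291⁻¹·11475 ≡ 36367·11475 ≡ 25781 (mod 46252).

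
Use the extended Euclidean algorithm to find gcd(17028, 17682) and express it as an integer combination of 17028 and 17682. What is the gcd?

Repeated division:
17682 = 1·17028 + 654
17028 = 26·654 + 24
654 = 27·24 + 6
24 = 4·6 + 0
gcd(17028, 17682) = 6.
Express as a combination:
6 = 654 − 27·24
6 = −27·17028 + 703·654
6 = 703·17682 − 730·17028
So 6 = (703)·17682 + (-730)·17028.

6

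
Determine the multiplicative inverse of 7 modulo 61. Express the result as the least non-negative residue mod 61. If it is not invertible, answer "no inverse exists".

Apply the Euclidean algorithm to 61 and 7:
61 = 8×7 + 5
7 = 1×5 + 2
5 = 2×2 + 1
2 = 2×1 + 0
Since gcd(7, 61) = 1, back-substitute to write 1 as a combination:
1 = 5 − 2·2
1 = −2·7 + 3·5
1 = 3·61 − 26·7
So 7·(-26) ≡ 1 (mod 61), and -26 ≡ 35 (mod 61).

35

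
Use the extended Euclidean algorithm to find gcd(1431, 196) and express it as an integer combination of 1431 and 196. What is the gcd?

Apply Euclid's algorithm to 1431 and 196:
1431 = 7*196 + 59
196 = 3*59 + 19
59 = 3*19 + 2
19 = 9*2 + 1
2 = 2*1 + 0
gcd(1431, 196) = 1.
Back-substituting:
1 = 19 − 9·2
1 = −9·59 + 28·19
1 = 28·196 − 93·59
1 = −93·1431 + 679·196
So 1 = (-93)·1431 + (679)·196.

1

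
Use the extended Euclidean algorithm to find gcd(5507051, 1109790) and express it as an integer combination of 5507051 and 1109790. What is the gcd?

Apply Euclid's algorithm to 5507051 and 1109790:
5507051 = 4·1109790 + 1067891
1109790 = 1·1067891 + 41899
1067891 = 25·41899 + 20416
41899 = 2·20416 + 1067
20416 = 19·1067 + 143
1067 = 7·143 + 66
143 = 2·66 + 11
66 = 6·11 + 0
gcd(5507051, 1109790) = 11.
Back-substituting:
11 = 143 − 2·66
11 = −2·1067 + 15·143
11 = 15·20416 − 287·1067
11 = −287·41899 + 589·20416
11 = 589·1067891 − 15012·41899
11 = −15012·1109790 + 15601·1067891
11 = 15601·5507051 − 77416·1109790
So 11 = (15601)·5507051 + (-77416)·1109790.

11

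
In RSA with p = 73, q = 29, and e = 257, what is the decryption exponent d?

353

φ(n) = (p−1)(q−1) = 72·28 = 2016.
Need d with 257·d ≡ 1 (mod 2016). Apply the extended Euclidean algorithm:
2016 = 7*257 + 217
257 = 1*217 + 40
217 = 5*40 + 17
40 = 2*17 + 6
17 = 2*6 + 5
6 = 1*5 + 1
5 = 5*1 + 0
Back-substitute:
1 = 6 − 5
1 = −17 + 3·6
1 = 3·40 − 7·17
1 = −7·217 + 38·40
1 = 38·257 − 45·217
1 = −45·2016 + 353·257
So 257·353 ≡ 1 (mod 2016), hence d = 353.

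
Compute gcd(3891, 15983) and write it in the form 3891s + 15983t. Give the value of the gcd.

1

Apply Euclid's algorithm to 15983 and 3891:
15983 = 4×3891 + 419
3891 = 9×419 + 120
419 = 3×120 + 59
120 = 2×59 + 2
59 = 29×2 + 1
2 = 2×1 + 0
gcd(3891, 15983) = 1.
Back-substituting:
1 = 59 − 29·2
1 = −29·120 + 59·59
1 = 59·419 − 206·120
1 = −206·3891 + 1913·419
1 = 1913·15983 − 7858·3891
So 1 = (1913)·15983 + (-7858)·3891.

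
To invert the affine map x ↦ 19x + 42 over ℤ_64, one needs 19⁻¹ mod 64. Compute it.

Apply the Euclidean algorithm to 64 and 19:
64 = 3*19 + 7
19 = 2*7 + 5
7 = 1*5 + 2
5 = 2*2 + 1
2 = 2*1 + 0
Since gcd(19, 64) = 1, back-substitute to write 1 as a combination:
1 = 5 − 2·2
1 = −2·7 + 3·5
1 = 3·19 − 8·7
1 = −8·64 + 27·19
So 19·27 ≡ 1 (mod 64).

27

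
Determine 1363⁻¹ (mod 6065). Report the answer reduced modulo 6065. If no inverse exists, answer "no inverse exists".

gcd(6065, 1363) by repeated division:
6065 = 4·1363 + 613
1363 = 2·613 + 137
613 = 4·137 + 65
137 = 2·65 + 7
65 = 9·7 + 2
7 = 3·2 + 1
2 = 2·1 + 0
Since gcd(1363, 6065) = 1, back-substitute to write 1 as a combination:
1 = 7 − 3·2
1 = −3·65 + 28·7
1 = 28·137 − 59·65
1 = −59·613 + 264·137
1 = 264·1363 − 587·613
1 = −587·6065 + 2612·1363
So 1363·2612 ≡ 1 (mod 6065).

2612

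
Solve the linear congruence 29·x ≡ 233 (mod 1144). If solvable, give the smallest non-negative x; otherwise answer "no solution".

First find gcd(29, 1144):
1144 = 39·29 + 13
29 = 2·13 + 3
13 = 4·3 + 1
3 = 3·1 + 0
gcd = 1, so a unique solution mod 1144 exists.
Back-substitute for the Bézout coefficients:
1 = 13 − 4·3
1 = −4·29 + 9·13
1 = 9·1144 − 355·29
So 29·(-355) ≡ 1 (mod 1144), giving 29⁻¹ ≡ 789.
x ≡ 29⁻¹·233 ≡ 789·233 ≡ 797 (mod 1144).

797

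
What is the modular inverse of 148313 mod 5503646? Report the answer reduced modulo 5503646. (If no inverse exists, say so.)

5360445

Extended Euclidean algorithm:
5503646 = 37*148313 + 16065
148313 = 9*16065 + 3728
16065 = 4*3728 + 1153
3728 = 3*1153 + 269
1153 = 4*269 + 77
269 = 3*77 + 38
77 = 2*38 + 1
38 = 38*1 + 0
gcd = 1, so the inverse exists. Back-substitute:
1 = 77 − 2·38
1 = −2·269 + 7·77
1 = 7·1153 − 30·269
1 = −30·3728 + 97·1153
1 = 97·16065 − 418·3728
1 = −418·148313 + 3859·16065
1 = 3859·5503646 − 143201·148313
So 148313·(-143201) ≡ 1 (mod 5503646), and -143201 ≡ 5360445 (mod 5503646).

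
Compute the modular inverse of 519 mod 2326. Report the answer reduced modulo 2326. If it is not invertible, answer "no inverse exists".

gcd(2326, 519) by repeated division:
2326 = 4×519 + 250
519 = 2×250 + 19
250 = 13×19 + 3
19 = 6×3 + 1
3 = 3×1 + 0
The gcd is 1. Working backward:
1 = 19 − 6·3
1 = −6·250 + 79·19
1 = 79·519 − 164·250
1 = −164·2326 + 735·519
So 519·735 ≡ 1 (mod 2326).

735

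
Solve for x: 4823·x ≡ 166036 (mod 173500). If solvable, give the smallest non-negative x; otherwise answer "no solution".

First find gcd(4823, 173500):
173500 = 35*4823 + 4695
4823 = 1*4695 + 128
4695 = 36*128 + 87
128 = 1*87 + 41
87 = 2*41 + 5
41 = 8*5 + 1
5 = 5*1 + 0
gcd = 1, so a unique solution mod 173500 exists.
Back-substitute for the Bézout coefficients:
1 = 41 − 8·5
1 = −8·87 + 17·41
1 = 17·128 − 25·87
1 = −25·4695 + 917·128
1 = 917·4823 − 942·4695
1 = −942·173500 + 33887·4823
So 4823·(33887) ≡ 1 (mod 173500), giving 4823⁻¹ ≡ 33887.
x ≡ 4823⁻¹·166036 ≡ 33887·166036 ≡ 30432 (mod 173500).

30432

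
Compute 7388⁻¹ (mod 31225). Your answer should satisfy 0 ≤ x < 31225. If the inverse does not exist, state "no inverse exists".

Extended Euclidean algorithm:
31225 = 4·7388 + 1673
7388 = 4·1673 + 696
1673 = 2·696 + 281
696 = 2·281 + 134
281 = 2·134 + 13
134 = 10·13 + 4
13 = 3·4 + 1
4 = 4·1 + 0
The gcd is 1. Working backward:
1 = 13 − 3·4
1 = −3·134 + 31·13
1 = 31·281 − 65·134
1 = −65·696 + 161·281
1 = 161·1673 − 387·696
1 = −387·7388 + 1709·1673
1 = 1709·31225 − 7223·7388
Hence 7388⁻¹ ≡ -7223 ≡ 24002 (mod 31225).

24002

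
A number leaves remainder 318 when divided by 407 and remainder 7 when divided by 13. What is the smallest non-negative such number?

4388

Write x = 318 + 407·k. Then 407·k ≡ 7 − 318 ≡ 1 (mod 13).
Need 407⁻¹ mod 13. Extended Euclid on (13, 4):
13 = 3*4 + 1
4 = 4*1 + 0
Back-substitute:
1 = 13 − 3·4
407⁻¹ ≡ 10 (mod 13), so k ≡ 10·1 ≡ 10 (mod 13).
x = 318 + 407·10 = 4388.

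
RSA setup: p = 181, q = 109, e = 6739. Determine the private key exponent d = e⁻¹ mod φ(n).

18139

φ(n) = (p−1)(q−1) = 180·108 = 19440.
Need d with 6739·d ≡ 1 (mod 19440). Apply the extended Euclidean algorithm:
19440 = 2×6739 + 5962
6739 = 1×5962 + 777
5962 = 7×777 + 523
777 = 1×523 + 254
523 = 2×254 + 15
254 = 16×15 + 14
15 = 1×14 + 1
14 = 14×1 + 0
Back-substitute:
1 = 15 − 14
1 = −254 + 17·15
1 = 17·523 − 35·254
1 = −35·777 + 52·523
1 = 52·5962 − 399·777
1 = −399·6739 + 451·5962
1 = 451·19440 − 1301·6739
So 6739·(-1301) ≡ 1 (mod 19440), hence d ≡ -1301 ≡ 18139 (mod 19440).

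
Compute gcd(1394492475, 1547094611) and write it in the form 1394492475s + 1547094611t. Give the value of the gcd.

1

Repeated division:
1547094611 = 1*1394492475 + 152602136
1394492475 = 9*152602136 + 21073251
152602136 = 7*21073251 + 5089379
21073251 = 4*5089379 + 715735
5089379 = 7*715735 + 79234
715735 = 9*79234 + 2629
79234 = 30*2629 + 364
2629 = 7*364 + 81
364 = 4*81 + 40
81 = 2*40 + 1
40 = 40*1 + 0
gcd(1394492475, 1547094611) = 1.
Express as a combination:
1 = 81 − 2·40
1 = −2·364 + 9·81
1 = 9·2629 − 65·364
1 = −65·79234 + 1959·2629
1 = 1959·715735 − 17696·79234
1 = −17696·5089379 + 125831·715735
1 = 125831·21073251 − 521020·5089379
1 = −521020·152602136 + 3772971·21073251
1 = 3772971·1394492475 − 34477759·152602136
1 = −34477759·1547094611 + 38250730·1394492475
So 1 = (-34477759)·1547094611 + (38250730)·1394492475.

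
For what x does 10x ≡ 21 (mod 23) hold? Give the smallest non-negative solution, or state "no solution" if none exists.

First find gcd(10, 23):
23 = 2×10 + 3
10 = 3×3 + 1
3 = 3×1 + 0
gcd = 1, so a unique solution mod 23 exists.
Back-substitute for the Bézout coefficients:
1 = 10 − 3·3
1 = −3·23 + 7·10
So 10·(7) ≡ 1 (mod 23), giving 10⁻¹ ≡ 7.
x ≡ 10⁻¹·21 ≡ 7·21 ≡ 9 (mod 23).

9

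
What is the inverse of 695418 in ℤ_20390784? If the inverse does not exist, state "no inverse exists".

Compute gcd(695418, 20390784):
20390784 = 29·695418 + 223662
695418 = 3·223662 + 24432
223662 = 9·24432 + 3774
24432 = 6·3774 + 1788
3774 = 2·1788 + 198
1788 = 9·198 + 6
198 = 33·6 + 0
Since gcd = 6 > 1, 695418 is not a unit mod 20390784.

no inverse exists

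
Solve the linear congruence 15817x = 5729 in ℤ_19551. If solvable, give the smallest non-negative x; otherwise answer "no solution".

9575

First find gcd(15817, 19551):
19551 = 1×15817 + 3734
15817 = 4×3734 + 881
3734 = 4×881 + 210
881 = 4×210 + 41
210 = 5×41 + 5
41 = 8×5 + 1
5 = 5×1 + 0
gcd = 1, so a unique solution mod 19551 exists.
Back-substitute for the Bézout coefficients:
1 = 41 − 8·5
1 = −8·210 + 41·41
1 = 41·881 − 172·210
1 = −172·3734 + 729·881
1 = 729·15817 − 3088·3734
1 = −3088·19551 + 3817·15817
So 15817·(3817) ≡ 1 (mod 19551), giving 15817⁻¹ ≡ 3817.
x ≡ 15817⁻¹·5729 ≡ 3817·5729 ≡ 9575 (mod 19551).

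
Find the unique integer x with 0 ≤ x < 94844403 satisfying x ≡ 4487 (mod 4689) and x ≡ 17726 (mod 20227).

Write x = 4487 + 4689·k. Then 4689·k ≡ 17726 − 4487 ≡ 13239 (mod 20227).
Need 4689⁻¹ mod 20227. Extended Euclid on (20227, 4689):
20227 = 4×4689 + 1471
4689 = 3×1471 + 276
1471 = 5×276 + 91
276 = 3×91 + 3
91 = 30×3 + 1
3 = 3×1 + 0
Back-substitute:
1 = 91 − 30·3
1 = −30·276 + 91·91
1 = 91·1471 − 485·276
1 = −485·4689 + 1546·1471
1 = 1546·20227 − 6669·4689
4689⁻¹ ≡ 13558 (mod 20227), so k ≡ 13558·13239 ≡ 20191 (mod 20227).
x = 4487 + 4689·20191 = 94680086.

94680086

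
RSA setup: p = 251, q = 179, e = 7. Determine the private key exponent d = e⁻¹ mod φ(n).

φ(n) = (p−1)(q−1) = 250·178 = 44500.
Need d with 7·d ≡ 1 (mod 44500). Apply the extended Euclidean algorithm:
44500 = 6357*7 + 1
7 = 7*1 + 0
Back-substitute:
1 = 44500 − 6357·7
So 7·(-6357) ≡ 1 (mod 44500), hence d ≡ -6357 ≡ 38143 (mod 44500).

38143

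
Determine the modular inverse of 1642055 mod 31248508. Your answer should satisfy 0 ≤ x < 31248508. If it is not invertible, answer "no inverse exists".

Extended Euclidean algorithm:
31248508 = 19·1642055 + 49463
1642055 = 33·49463 + 9776
49463 = 5·9776 + 583
9776 = 16·583 + 448
583 = 1·448 + 135
448 = 3·135 + 43
135 = 3·43 + 6
43 = 7·6 + 1
6 = 6·1 + 0
The gcd is 1. Working backward:
1 = 43 − 7·6
1 = −7·135 + 22·43
1 = 22·448 − 73·135
1 = −73·583 + 95·448
1 = 95·9776 − 1593·583
1 = −1593·49463 + 8060·9776
1 = 8060·1642055 − 267573·49463
1 = −267573·31248508 + 5091947·1642055
So 1642055·5091947 ≡ 1 (mod 31248508).

5091947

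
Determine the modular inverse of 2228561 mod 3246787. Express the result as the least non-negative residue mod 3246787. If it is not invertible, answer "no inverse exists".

gcd(3246787, 2228561) by repeated division:
3246787 = 1×2228561 + 1018226
2228561 = 2×1018226 + 192109
1018226 = 5×192109 + 57681
192109 = 3×57681 + 19066
57681 = 3×19066 + 483
19066 = 39×483 + 229
483 = 2×229 + 25
229 = 9×25 + 4
25 = 6×4 + 1
4 = 4×1 + 0
gcd = 1, so the inverse exists. Back-substitute:
1 = 25 − 6·4
1 = −6·229 + 55·25
1 = 55·483 − 116·229
1 = −116·19066 + 4579·483
1 = 4579·57681 − 13853·19066
1 = −13853·192109 + 46138·57681
1 = 46138·1018226 − 244543·192109
1 = −244543·2228561 + 535224·1018226
1 = 535224·3246787 − 779767·2228561
So 2228561·(-779767) ≡ 1 (mod 3246787), and -779767 ≡ 2467020 (mod 3246787).

2467020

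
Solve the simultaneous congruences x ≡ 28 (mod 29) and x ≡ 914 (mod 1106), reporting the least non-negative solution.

28564

Write x = 28 + 29·k. Then 29·k ≡ 914 − 28 ≡ 886 (mod 1106).
Need 29⁻¹ mod 1106. Extended Euclid on (1106, 29):
1106 = 38×29 + 4
29 = 7×4 + 1
4 = 4×1 + 0
Back-substitute:
1 = 29 − 7·4
1 = −7·1106 + 267·29
29⁻¹ ≡ 267 (mod 1106), so k ≡ 267·886 ≡ 984 (mod 1106).
x = 28 + 29·984 = 28564.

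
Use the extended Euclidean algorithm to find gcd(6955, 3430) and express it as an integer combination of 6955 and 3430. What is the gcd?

Repeated division:
6955 = 2*3430 + 95
3430 = 36*95 + 10
95 = 9*10 + 5
10 = 2*5 + 0
gcd(6955, 3430) = 5.
Express as a combination:
5 = 95 − 9·10
5 = −9·3430 + 325·95
5 = 325·6955 − 659·3430
So 5 = (325)·6955 + (-659)·3430.

5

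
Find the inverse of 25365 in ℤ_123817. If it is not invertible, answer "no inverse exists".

68618

gcd(123817, 25365) by repeated division:
123817 = 4×25365 + 22357
25365 = 1×22357 + 3008
22357 = 7×3008 + 1301
3008 = 2×1301 + 406
1301 = 3×406 + 83
406 = 4×83 + 74
83 = 1×74 + 9
74 = 8×9 + 2
9 = 4×2 + 1
2 = 2×1 + 0
gcd = 1, so the inverse exists. Back-substitute:
1 = 9 − 4·2
1 = −4·74 + 33·9
1 = 33·83 − 37·74
1 = −37·406 + 181·83
1 = 181·1301 − 580·406
1 = −580·3008 + 1341·1301
1 = 1341·22357 − 9967·3008
1 = −9967·25365 + 11308·22357
1 = 11308·123817 − 55199·25365
Thus 25365·(-55199) ≡ 1 (mod 123817); reducing, -55199 mod 123817 = 68618.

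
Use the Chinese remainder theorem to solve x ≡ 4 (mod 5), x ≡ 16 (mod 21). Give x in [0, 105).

79

Write x = 4 + 5·k. Then 5·k ≡ 16 − 4 ≡ 12 (mod 21).
Need 5⁻¹ mod 21. Extended Euclid on (21, 5):
21 = 4·5 + 1
5 = 5·1 + 0
Back-substitute:
1 = 21 − 4·5
5⁻¹ ≡ 17 (mod 21), so k ≡ 17·12 ≡ 15 (mod 21).
x = 4 + 5·15 = 79.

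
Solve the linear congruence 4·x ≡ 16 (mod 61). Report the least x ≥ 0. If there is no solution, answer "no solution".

4

First find gcd(4, 61):
61 = 15·4 + 1
4 = 4·1 + 0
gcd = 1, so a unique solution mod 61 exists.
Back-substitute for the Bézout coefficients:
1 = 61 − 15·4
So 4·(-15) ≡ 1 (mod 61), giving 4⁻¹ ≡ 46.
x ≡ 4⁻¹·16 ≡ 46·16 ≡ 4 (mod 61).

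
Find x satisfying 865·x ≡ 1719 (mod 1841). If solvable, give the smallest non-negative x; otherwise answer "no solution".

1611

First find gcd(865, 1841):
1841 = 2·865 + 111
865 = 7·111 + 88
111 = 1·88 + 23
88 = 3·23 + 19
23 = 1·19 + 4
19 = 4·4 + 3
4 = 1·3 + 1
3 = 3·1 + 0
gcd = 1, so a unique solution mod 1841 exists.
Back-substitute for the Bézout coefficients:
1 = 4 − 3
1 = −19 + 5·4
1 = 5·23 − 6·19
1 = −6·88 + 23·23
1 = 23·111 − 29·88
1 = −29·865 + 226·111
1 = 226·1841 − 481·865
So 865·(-481) ≡ 1 (mod 1841), giving 865⁻¹ ≡ 1360.
x ≡ 865⁻¹·1719 ≡ 1360·1719 ≡ 1611 (mod 1841).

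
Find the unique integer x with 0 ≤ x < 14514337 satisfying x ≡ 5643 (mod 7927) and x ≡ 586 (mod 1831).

Write x = 5643 + 7927·k. Then 7927·k ≡ 586 − 5643 ≡ 436 (mod 1831).
Need 7927⁻¹ mod 1831. Extended Euclid on (1831, 603):
1831 = 3·603 + 22
603 = 27·22 + 9
22 = 2·9 + 4
9 = 2·4 + 1
4 = 4·1 + 0
Back-substitute:
1 = 9 − 2·4
1 = −2·22 + 5·9
1 = 5·603 − 137·22
1 = −137·1831 + 416·603
7927⁻¹ ≡ 416 (mod 1831), so k ≡ 416·436 ≡ 107 (mod 1831).
x = 5643 + 7927·107 = 853832.

853832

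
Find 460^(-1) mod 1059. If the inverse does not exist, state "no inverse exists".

739

Run Euclid on (1059, 460):
1059 = 2×460 + 139
460 = 3×139 + 43
139 = 3×43 + 10
43 = 4×10 + 3
10 = 3×3 + 1
3 = 3×1 + 0
The gcd is 1. Working backward:
1 = 10 − 3·3
1 = −3·43 + 13·10
1 = 13·139 − 42·43
1 = −42·460 + 139·139
1 = 139·1059 − 320·460
Hence 460⁻¹ ≡ -320 ≡ 739 (mod 1059).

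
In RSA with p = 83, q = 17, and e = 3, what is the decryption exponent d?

875

φ(n) = (p−1)(q−1) = 82·16 = 1312.
Need d with 3·d ≡ 1 (mod 1312). Apply the extended Euclidean algorithm:
1312 = 437×3 + 1
3 = 3×1 + 0
Back-substitute:
1 = 1312 − 437·3
So 3·(-437) ≡ 1 (mod 1312), hence d ≡ -437 ≡ 875 (mod 1312).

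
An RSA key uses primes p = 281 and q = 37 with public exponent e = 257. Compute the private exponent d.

353

φ(n) = (p−1)(q−1) = 280·36 = 10080.
Need d with 257·d ≡ 1 (mod 10080). Apply the extended Euclidean algorithm:
10080 = 39·257 + 57
257 = 4·57 + 29
57 = 1·29 + 28
29 = 1·28 + 1
28 = 28·1 + 0
Back-substitute:
1 = 29 − 28
1 = −57 + 2·29
1 = 2·257 − 9·57
1 = −9·10080 + 353·257
So 257·353 ≡ 1 (mod 10080), hence d = 353.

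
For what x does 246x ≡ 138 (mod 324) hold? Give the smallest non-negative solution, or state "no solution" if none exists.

19

First find gcd(246, 324):
324 = 1*246 + 78
246 = 3*78 + 12
78 = 6*12 + 6
12 = 2*6 + 0
gcd = 6 and 6 | 138, so solutions exist. Divide through by 6: 41x ≡ 23 (mod 54).
Now find 41⁻¹ mod 54:
54 = 1×41 + 13
41 = 3×13 + 2
13 = 6×2 + 1
2 = 2×1 + 0
Back-substitute:
1 = 13 − 6·2
1 = −6·41 + 19·13
1 = 19·54 − 25·41
So 41·(-25) ≡ 1 (mod 54), i.e. 41⁻¹ ≡ 29.
Then x ≡ 29·23 ≡ 19 (mod 54); the smallest non-negative solution is x = 19.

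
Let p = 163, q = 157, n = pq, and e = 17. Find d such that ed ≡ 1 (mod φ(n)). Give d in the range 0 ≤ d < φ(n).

7433

φ(n) = (p−1)(q−1) = 162·156 = 25272.
Need d with 17·d ≡ 1 (mod 25272). Apply the extended Euclidean algorithm:
25272 = 1486·17 + 10
17 = 1·10 + 7
10 = 1·7 + 3
7 = 2·3 + 1
3 = 3·1 + 0
Back-substitute:
1 = 7 − 2·3
1 = −2·10 + 3·7
1 = 3·17 − 5·10
1 = −5·25272 + 7433·17
So 17·7433 ≡ 1 (mod 25272), hence d = 7433.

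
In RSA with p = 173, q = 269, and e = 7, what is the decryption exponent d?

39511

φ(n) = (p−1)(q−1) = 172·268 = 46096.
Need d with 7·d ≡ 1 (mod 46096). Apply the extended Euclidean algorithm:
46096 = 6585×7 + 1
7 = 7×1 + 0
Back-substitute:
1 = 46096 − 6585·7
So 7·(-6585) ≡ 1 (mod 46096), hence d ≡ -6585 ≡ 39511 (mod 46096).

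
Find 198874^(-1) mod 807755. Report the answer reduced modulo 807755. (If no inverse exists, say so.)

Euclidean algorithm on 807755, 198874:
807755 = 4*198874 + 12259
198874 = 16*12259 + 2730
12259 = 4*2730 + 1339
2730 = 2*1339 + 52
1339 = 25*52 + 39
52 = 1*39 + 13
39 = 3*13 + 0
gcd(198874, 807755) = 13 ≠ 1, so 198874 has no multiplicative inverse modulo 807755.

no inverse exists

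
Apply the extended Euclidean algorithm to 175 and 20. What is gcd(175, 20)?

5

Euclidean algorithm:
175 = 8×20 + 15
20 = 1×15 + 5
15 = 3×5 + 0
gcd(175, 20) = 5.
Working backward:
5 = 20 − 15
5 = −175 + 9·20
So 5 = (-1)·175 + (9)·20.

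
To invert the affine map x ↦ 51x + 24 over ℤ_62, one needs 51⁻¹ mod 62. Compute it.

Apply the Euclidean algorithm to 62 and 51:
62 = 1·51 + 11
51 = 4·11 + 7
11 = 1·7 + 4
7 = 1·4 + 3
4 = 1·3 + 1
3 = 3·1 + 0
Since gcd(51, 62) = 1, back-substitute to write 1 as a combination:
1 = 4 − 3
1 = −7 + 2·4
1 = 2·11 − 3·7
1 = −3·51 + 14·11
1 = 14·62 − 17·51
So 51·(-17) ≡ 1 (mod 62), and -17 ≡ 45 (mod 62).

45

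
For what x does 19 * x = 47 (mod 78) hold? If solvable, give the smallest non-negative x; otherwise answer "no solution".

23

First find gcd(19, 78):
78 = 4×19 + 2
19 = 9×2 + 1
2 = 2×1 + 0
gcd = 1, so a unique solution mod 78 exists.
Back-substitute for the Bézout coefficients:
1 = 19 − 9·2
1 = −9·78 + 37·19
So 19·(37) ≡ 1 (mod 78), giving 19⁻¹ ≡ 37.
x ≡ 19⁻¹·47 ≡ 37·47 ≡ 23 (mod 78).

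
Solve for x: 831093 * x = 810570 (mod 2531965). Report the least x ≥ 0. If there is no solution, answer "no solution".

393810

First find gcd(831093, 2531965):
2531965 = 3×831093 + 38686
831093 = 21×38686 + 18687
38686 = 2×18687 + 1312
18687 = 14×1312 + 319
1312 = 4×319 + 36
319 = 8×36 + 31
36 = 1×31 + 5
31 = 6×5 + 1
5 = 5×1 + 0
gcd = 1, so a unique solution mod 2531965 exists.
Back-substitute for the Bézout coefficients:
1 = 31 − 6·5
1 = −6·36 + 7·31
1 = 7·319 − 62·36
1 = −62·1312 + 255·319
1 = 255·18687 − 3632·1312
1 = −3632·38686 + 7519·18687
1 = 7519·831093 − 161531·38686
1 = −161531·2531965 + 492112·831093
So 831093·(492112) ≡ 1 (mod 2531965), giving 831093⁻¹ ≡ 492112.
x ≡ 831093⁻¹·810570 ≡ 492112·810570 ≡ 393810 (mod 2531965).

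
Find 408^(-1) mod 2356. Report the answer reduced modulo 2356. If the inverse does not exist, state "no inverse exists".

no inverse exists

Compute gcd(408, 2356):
2356 = 5*408 + 316
408 = 1*316 + 92
316 = 3*92 + 40
92 = 2*40 + 12
40 = 3*12 + 4
12 = 3*4 + 0
Since gcd = 4 > 1, 408 is not a unit mod 2356.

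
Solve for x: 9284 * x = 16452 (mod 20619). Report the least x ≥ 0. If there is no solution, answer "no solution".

9072

First find gcd(9284, 20619):
20619 = 2×9284 + 2051
9284 = 4×2051 + 1080
2051 = 1×1080 + 971
1080 = 1×971 + 109
971 = 8×109 + 99
109 = 1×99 + 10
99 = 9×10 + 9
10 = 1×9 + 1
9 = 9×1 + 0
gcd = 1, so a unique solution mod 20619 exists.
Back-substitute for the Bézout coefficients:
1 = 10 − 9
1 = −99 + 10·10
1 = 10·109 − 11·99
1 = −11·971 + 98·109
1 = 98·1080 − 109·971
1 = −109·2051 + 207·1080
1 = 207·9284 − 937·2051
1 = −937·20619 + 2081·9284
So 9284·(2081) ≡ 1 (mod 20619), giving 9284⁻¹ ≡ 2081.
x ≡ 9284⁻¹·16452 ≡ 2081·16452 ≡ 9072 (mod 20619).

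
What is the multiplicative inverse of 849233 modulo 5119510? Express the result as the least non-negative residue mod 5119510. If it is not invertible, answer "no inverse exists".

no inverse exists

Euclidean algorithm on 5119510, 849233:
5119510 = 6×849233 + 24112
849233 = 35×24112 + 5313
24112 = 4×5313 + 2860
5313 = 1×2860 + 2453
2860 = 1×2453 + 407
2453 = 6×407 + 11
407 = 37×11 + 0
gcd(849233, 5119510) = 11 ≠ 1, so 849233 has no multiplicative inverse modulo 5119510.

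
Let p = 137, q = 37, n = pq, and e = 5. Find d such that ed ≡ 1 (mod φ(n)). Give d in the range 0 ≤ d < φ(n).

3917

φ(n) = (p−1)(q−1) = 136·36 = 4896.
Need d with 5·d ≡ 1 (mod 4896). Apply the extended Euclidean algorithm:
4896 = 979*5 + 1
5 = 5*1 + 0
Back-substitute:
1 = 4896 − 979·5
So 5·(-979) ≡ 1 (mod 4896), hence d ≡ -979 ≡ 3917 (mod 4896).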